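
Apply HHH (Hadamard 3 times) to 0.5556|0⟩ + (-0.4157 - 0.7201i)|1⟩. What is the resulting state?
(0.09892 - 0.5092i)|0⟩ + (0.6868 + 0.5092i)|1⟩

H² = I, so H^3 = H: a single Hadamard. With (a, b) = (0.5556, (-0.4157 - 0.7201i)), H gives ((a + b)/√2, (a − b)/√2) = ((0.09892 - 0.5092i), (0.6868 + 0.5092i)).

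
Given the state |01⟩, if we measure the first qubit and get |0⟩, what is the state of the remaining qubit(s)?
|1⟩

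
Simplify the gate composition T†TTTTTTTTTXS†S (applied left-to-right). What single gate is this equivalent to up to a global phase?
X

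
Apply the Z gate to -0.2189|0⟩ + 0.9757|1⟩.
-0.2189|0⟩ - 0.9757|1⟩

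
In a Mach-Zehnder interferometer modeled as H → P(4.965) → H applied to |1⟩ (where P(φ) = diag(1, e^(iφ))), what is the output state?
(0.375 + 0.4841i)|0⟩ + (0.625 - 0.4841i)|1⟩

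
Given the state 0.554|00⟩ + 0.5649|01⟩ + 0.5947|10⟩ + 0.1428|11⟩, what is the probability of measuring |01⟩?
0.3191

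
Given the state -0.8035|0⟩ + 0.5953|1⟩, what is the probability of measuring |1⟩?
0.3544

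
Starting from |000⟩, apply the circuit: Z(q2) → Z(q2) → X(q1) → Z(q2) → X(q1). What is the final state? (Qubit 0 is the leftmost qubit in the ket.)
|000⟩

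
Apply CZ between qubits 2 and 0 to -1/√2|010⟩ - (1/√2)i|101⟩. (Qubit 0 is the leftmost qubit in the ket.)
-1/√2|010⟩ + (1/√2)i|101⟩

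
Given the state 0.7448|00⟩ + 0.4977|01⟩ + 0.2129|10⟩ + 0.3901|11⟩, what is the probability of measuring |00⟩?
0.5547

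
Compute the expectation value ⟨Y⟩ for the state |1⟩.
0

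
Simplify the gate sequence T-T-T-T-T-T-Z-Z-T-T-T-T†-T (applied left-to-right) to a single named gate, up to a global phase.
T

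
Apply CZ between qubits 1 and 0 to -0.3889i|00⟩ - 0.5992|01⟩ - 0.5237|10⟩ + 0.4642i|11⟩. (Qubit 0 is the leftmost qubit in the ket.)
-0.3889i|00⟩ - 0.5992|01⟩ - 0.5237|10⟩ - 0.4642i|11⟩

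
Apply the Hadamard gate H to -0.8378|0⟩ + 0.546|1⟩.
-0.2063|0⟩ - 0.9785|1⟩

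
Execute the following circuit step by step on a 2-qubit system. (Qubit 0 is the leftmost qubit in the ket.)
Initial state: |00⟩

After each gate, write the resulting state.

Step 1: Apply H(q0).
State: 1/√2|00⟩ + 1/√2|10⟩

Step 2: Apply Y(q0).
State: -(1/√2)i|00⟩ + (1/√2)i|10⟩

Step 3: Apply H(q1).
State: -(1/2)i|00⟩ - (1/2)i|01⟩ + (1/2)i|10⟩ + (1/2)i|11⟩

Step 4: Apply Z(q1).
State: -(1/2)i|00⟩ + (1/2)i|01⟩ + (1/2)i|10⟩ - (1/2)i|11⟩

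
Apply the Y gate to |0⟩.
i|1⟩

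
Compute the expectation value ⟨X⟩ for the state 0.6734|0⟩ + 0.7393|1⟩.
0.9957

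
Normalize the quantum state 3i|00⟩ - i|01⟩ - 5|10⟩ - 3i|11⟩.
0.4523i|00⟩ - 0.1508i|01⟩ - 0.7538|10⟩ - 0.4523i|11⟩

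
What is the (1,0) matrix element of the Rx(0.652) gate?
-0.3203i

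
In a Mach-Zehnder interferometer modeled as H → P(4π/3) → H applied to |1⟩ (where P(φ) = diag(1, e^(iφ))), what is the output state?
(0.75 + 0.433i)|0⟩ + (0.25 - 0.433i)|1⟩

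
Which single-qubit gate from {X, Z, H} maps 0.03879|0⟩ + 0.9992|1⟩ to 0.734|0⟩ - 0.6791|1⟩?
H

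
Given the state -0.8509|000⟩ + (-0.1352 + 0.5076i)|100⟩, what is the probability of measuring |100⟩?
0.2759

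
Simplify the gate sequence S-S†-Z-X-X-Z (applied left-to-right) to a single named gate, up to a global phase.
I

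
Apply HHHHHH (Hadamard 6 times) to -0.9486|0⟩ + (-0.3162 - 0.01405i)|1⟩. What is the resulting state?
-0.9486|0⟩ + (-0.3162 - 0.01405i)|1⟩

H² = I, so an even number of Hadamards cancels: H^6 = I and the state is unchanged.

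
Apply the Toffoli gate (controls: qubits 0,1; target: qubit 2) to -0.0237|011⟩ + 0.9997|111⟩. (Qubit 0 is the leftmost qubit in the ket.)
-0.0237|011⟩ + 0.9997|110⟩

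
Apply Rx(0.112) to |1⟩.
-0.05597i|0⟩ + 0.9984|1⟩

Rx(0.112) = [[cos(θ/2), −i·sin(θ/2)], [−i·sin(θ/2), cos(θ/2)]]; θ = 0.112, cos(θ/2) ≈ 0.998432, sin(θ/2) ≈ 0.0559707.
With a = amp(|0⟩) = 0 and b = amp(|1⟩) = 1:
new amp(|0⟩) = (0.998432)·a + (-0.0559707i)·b = -0.05597i
new amp(|1⟩) = (-0.0559707i)·a + (0.998432)·b = 0.9984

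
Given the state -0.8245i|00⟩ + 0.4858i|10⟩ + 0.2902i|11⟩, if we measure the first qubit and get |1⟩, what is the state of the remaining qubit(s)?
0.8585i|0⟩ + 0.5128i|1⟩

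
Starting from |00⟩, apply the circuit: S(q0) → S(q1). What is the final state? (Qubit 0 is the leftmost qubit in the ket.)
|00⟩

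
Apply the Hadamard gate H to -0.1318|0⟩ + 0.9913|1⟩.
0.6078|0⟩ - 0.7942|1⟩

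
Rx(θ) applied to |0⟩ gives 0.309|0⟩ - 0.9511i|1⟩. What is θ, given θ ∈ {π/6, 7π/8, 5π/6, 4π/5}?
4π/5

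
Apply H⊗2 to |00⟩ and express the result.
1/2|00⟩ + 1/2|01⟩ + 1/2|10⟩ + 1/2|11⟩

H⊗2 gives amp(|y⟩) = (1/2) Σ_x (−1)^(x·y) amp(|x⟩), where x·y is the number of positions in which both x and y have a 1.
|00⟩: (1)/2 = 1/2
|01⟩: (1)/2 = 1/2
|10⟩: (1)/2 = 1/2
|11⟩: (1)/2 = 1/2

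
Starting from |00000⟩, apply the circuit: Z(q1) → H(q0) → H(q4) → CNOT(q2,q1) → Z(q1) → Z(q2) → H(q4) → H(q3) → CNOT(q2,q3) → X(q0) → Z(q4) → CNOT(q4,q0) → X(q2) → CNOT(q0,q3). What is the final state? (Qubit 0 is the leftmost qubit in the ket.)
1/2|00100⟩ + 1/2|00110⟩ + 1/2|10100⟩ + 1/2|10110⟩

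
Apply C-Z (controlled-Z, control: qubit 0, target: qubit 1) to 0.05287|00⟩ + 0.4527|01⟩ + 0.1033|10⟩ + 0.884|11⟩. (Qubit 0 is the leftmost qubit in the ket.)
0.05287|00⟩ + 0.4527|01⟩ + 0.1033|10⟩ - 0.884|11⟩

C-Z leaves the control-|0⟩ kets |00⟩, |01⟩ unchanged and applies Z to qubit 1 on the control-|1⟩ pair (|10⟩, |11⟩).
Z = [[1, 0], [0, -1]].
With a = amp(|10⟩) = 0.1033 and b = amp(|11⟩) = 0.884:
new amp(|10⟩) = (1)·a = 0.1033
new amp(|11⟩) = (-1)·b = -0.884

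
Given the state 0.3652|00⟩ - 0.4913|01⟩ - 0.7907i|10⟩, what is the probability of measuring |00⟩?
0.1334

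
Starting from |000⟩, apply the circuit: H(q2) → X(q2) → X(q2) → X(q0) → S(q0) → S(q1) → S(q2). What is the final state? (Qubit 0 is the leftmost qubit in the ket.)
(1/√2)i|100⟩ - 1/√2|101⟩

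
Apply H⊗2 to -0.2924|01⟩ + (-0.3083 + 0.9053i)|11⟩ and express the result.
(-0.3004 + 0.4527i)|00⟩ + (0.3004 - 0.4527i)|01⟩ + (0.00795 - 0.4527i)|10⟩ + (-0.00795 + 0.4527i)|11⟩

H⊗2 gives amp(|y⟩) = (1/2) Σ_x (−1)^(x·y) amp(|x⟩), where x·y is the number of positions in which both x and y have a 1.
|00⟩: (-0.2924 + (-0.3083 + 0.9053i))/2 = (-0.3004 + 0.4527i)
|01⟩: (0.2924 - (-0.3083 + 0.9053i))/2 = (0.3004 - 0.4527i)
|10⟩: (-0.2924 - (-0.3083 + 0.9053i))/2 = (0.00795 - 0.4527i)
|11⟩: (0.2924 + (-0.3083 + 0.9053i))/2 = (-0.00795 + 0.4527i)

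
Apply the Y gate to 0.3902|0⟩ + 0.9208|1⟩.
-0.9208i|0⟩ + 0.3902i|1⟩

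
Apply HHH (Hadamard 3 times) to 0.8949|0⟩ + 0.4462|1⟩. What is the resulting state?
0.9483|0⟩ + 0.3173|1⟩

H² = I, so H^3 = H: a single Hadamard. With (a, b) = (0.8949, 0.4462), H gives ((a + b)/√2, (a − b)/√2) = (0.9483, 0.3173).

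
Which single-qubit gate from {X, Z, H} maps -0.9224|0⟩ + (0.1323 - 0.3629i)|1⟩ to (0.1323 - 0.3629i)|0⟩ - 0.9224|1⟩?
X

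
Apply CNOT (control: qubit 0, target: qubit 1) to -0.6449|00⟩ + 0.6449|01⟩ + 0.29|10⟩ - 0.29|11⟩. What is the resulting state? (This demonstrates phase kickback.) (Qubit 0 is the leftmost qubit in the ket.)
-0.6449|00⟩ + 0.6449|01⟩ - 0.29|10⟩ + 0.29|11⟩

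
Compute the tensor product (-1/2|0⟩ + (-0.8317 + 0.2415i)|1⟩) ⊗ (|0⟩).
-1/2|00⟩ + (-0.8317 + 0.2415i)|10⟩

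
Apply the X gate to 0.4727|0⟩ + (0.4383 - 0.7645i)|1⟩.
(0.4383 - 0.7645i)|0⟩ + 0.4727|1⟩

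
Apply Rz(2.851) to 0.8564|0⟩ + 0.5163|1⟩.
(0.124 - 0.8474i)|0⟩ + (0.07475 + 0.5109i)|1⟩

Rz(2.851) = [[e^(−iθ/2), 0], [0, e^(iθ/2)]] with e^(±iθ/2) = cos(θ/2) ± i·sin(θ/2); θ = 2.851, cos(θ/2) ≈ 0.144786, sin(θ/2) ≈ 0.989463.
With a = amp(|0⟩) = 0.8564 and b = amp(|1⟩) = 0.5163:
new amp(|0⟩) = (0.144786 - 0.989463i)·a = (0.124 - 0.8474i)
new amp(|1⟩) = (0.144786 + 0.989463i)·b = (0.07475 + 0.5109i)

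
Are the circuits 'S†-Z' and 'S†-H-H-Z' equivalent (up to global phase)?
Yes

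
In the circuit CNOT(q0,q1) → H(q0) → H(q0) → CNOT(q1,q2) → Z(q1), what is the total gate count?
5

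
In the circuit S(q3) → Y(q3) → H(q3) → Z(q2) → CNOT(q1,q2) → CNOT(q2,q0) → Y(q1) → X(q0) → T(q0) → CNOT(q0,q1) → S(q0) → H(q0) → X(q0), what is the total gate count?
13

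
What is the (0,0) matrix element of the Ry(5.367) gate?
-0.8969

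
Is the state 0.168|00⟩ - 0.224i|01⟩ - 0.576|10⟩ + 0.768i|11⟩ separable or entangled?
Separable

Writing the state as a|00⟩ + b|01⟩ + c|10⟩ + d|11⟩, it is a product state iff ad − bc = 0.
Here (a, b, c, d) = (0.168, -0.224i, -0.576, 0.768i): ad − bc = (0.168)(0.768i) − (-0.224i)(-0.576) = 0, so the state is separable.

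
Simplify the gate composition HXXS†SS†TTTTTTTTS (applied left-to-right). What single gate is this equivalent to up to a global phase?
H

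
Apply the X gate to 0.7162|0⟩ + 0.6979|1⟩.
0.6979|0⟩ + 0.7162|1⟩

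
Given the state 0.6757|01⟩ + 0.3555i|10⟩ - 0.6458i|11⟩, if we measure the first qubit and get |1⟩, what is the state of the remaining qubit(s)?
0.4822i|0⟩ - 0.876i|1⟩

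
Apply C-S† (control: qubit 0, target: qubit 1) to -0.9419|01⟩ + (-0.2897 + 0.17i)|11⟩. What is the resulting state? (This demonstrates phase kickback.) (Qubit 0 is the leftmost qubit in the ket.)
-0.9419|01⟩ + (0.17 + 0.2897i)|11⟩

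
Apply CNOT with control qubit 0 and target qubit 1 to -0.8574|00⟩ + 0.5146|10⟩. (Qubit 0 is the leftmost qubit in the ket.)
-0.8574|00⟩ + 0.5146|11⟩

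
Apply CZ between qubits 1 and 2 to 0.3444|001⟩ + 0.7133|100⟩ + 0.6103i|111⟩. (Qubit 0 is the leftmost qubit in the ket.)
0.3444|001⟩ + 0.7133|100⟩ - 0.6103i|111⟩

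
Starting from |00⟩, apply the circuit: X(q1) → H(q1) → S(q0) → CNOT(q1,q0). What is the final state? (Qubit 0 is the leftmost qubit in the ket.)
1/√2|00⟩ - 1/√2|11⟩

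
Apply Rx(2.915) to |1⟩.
-0.9936i|0⟩ + 0.1131|1⟩

Rx(2.915) = [[cos(θ/2), −i·sin(θ/2)], [−i·sin(θ/2), cos(θ/2)]]; θ = 2.915, cos(θ/2) ≈ 0.113054, sin(θ/2) ≈ 0.993589.
With a = amp(|0⟩) = 0 and b = amp(|1⟩) = 1:
new amp(|0⟩) = (0.113054)·a + (-0.993589i)·b = -0.9936i
new amp(|1⟩) = (-0.993589i)·a + (0.113054)·b = 0.1131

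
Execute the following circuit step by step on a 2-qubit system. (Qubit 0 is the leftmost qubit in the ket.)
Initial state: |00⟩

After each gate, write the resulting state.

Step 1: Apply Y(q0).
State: i|10⟩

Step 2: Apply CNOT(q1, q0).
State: i|10⟩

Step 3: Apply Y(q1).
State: -|11⟩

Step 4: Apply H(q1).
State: -1/√2|10⟩ + 1/√2|11⟩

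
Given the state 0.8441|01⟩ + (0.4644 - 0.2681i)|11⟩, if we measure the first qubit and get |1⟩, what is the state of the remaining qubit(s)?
(0.866 - 0.5i)|1⟩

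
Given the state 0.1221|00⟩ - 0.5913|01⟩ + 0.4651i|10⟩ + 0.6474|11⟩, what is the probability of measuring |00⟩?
0.01491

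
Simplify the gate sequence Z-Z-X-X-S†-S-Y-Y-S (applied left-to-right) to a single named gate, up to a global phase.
S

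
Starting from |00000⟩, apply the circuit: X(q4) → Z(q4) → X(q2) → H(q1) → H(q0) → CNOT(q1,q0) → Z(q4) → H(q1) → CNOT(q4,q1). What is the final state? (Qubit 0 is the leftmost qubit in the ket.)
1/√2|01101⟩ + 1/√2|11101⟩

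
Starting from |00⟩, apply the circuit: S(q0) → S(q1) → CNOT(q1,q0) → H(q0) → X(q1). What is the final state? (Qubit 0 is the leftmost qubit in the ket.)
1/√2|01⟩ + 1/√2|11⟩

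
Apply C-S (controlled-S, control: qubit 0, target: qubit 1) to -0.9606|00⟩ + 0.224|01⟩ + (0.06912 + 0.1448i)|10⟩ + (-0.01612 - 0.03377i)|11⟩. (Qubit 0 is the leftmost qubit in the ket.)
-0.9606|00⟩ + 0.224|01⟩ + (0.06912 + 0.1448i)|10⟩ + (0.03377 - 0.01612i)|11⟩

C-S leaves the control-|0⟩ kets |00⟩, |01⟩ unchanged and applies S to qubit 1 on the control-|1⟩ pair (|10⟩, |11⟩).
S = [[1, 0], [0, i]].
With a = amp(|10⟩) = (0.06912 + 0.1448i) and b = amp(|11⟩) = (-0.01612 - 0.03377i):
new amp(|10⟩) = (1)·a = (0.06912 + 0.1448i)
new amp(|11⟩) = (i)·b = (0.03377 - 0.01612i)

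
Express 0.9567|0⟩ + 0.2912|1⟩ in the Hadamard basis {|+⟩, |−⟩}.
0.8824|+⟩ + 0.4706|−⟩

With |ψ⟩ = α|0⟩ + β|1⟩, the Hadamard-basis coefficients are ⟨+|ψ⟩ = (α + β)/√2 and ⟨−|ψ⟩ = (α − β)/√2.
Here α = 0.9567, β = 0.2912: (α + β)/√2 = 0.8824, (α − β)/√2 = 0.4706.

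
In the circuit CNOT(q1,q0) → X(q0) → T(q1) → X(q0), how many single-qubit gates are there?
3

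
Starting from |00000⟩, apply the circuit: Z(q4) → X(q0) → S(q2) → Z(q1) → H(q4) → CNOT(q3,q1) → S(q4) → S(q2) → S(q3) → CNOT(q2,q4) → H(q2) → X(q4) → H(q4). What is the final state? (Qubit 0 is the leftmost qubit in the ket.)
(1/√8 + (1/√8)i)|10000⟩ + (-1/√8 + (1/√8)i)|10001⟩ + (1/√8 + (1/√8)i)|10100⟩ + (-1/√8 + (1/√8)i)|10101⟩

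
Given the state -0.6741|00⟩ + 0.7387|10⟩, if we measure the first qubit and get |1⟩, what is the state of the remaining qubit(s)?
|0⟩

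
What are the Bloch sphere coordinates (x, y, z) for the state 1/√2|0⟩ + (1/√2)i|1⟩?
(0, 1, 0)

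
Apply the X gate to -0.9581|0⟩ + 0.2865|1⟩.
0.2865|0⟩ - 0.9581|1⟩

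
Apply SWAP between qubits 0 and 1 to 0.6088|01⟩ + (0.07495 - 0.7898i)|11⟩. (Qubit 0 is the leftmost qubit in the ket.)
0.6088|10⟩ + (0.07495 - 0.7898i)|11⟩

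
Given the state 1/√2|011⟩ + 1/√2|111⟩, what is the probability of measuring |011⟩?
1/2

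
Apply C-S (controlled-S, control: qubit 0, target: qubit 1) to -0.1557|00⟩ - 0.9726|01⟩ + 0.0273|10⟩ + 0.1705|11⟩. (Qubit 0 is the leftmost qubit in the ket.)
-0.1557|00⟩ - 0.9726|01⟩ + 0.0273|10⟩ + 0.1705i|11⟩

C-S leaves the control-|0⟩ kets |00⟩, |01⟩ unchanged and applies S to qubit 1 on the control-|1⟩ pair (|10⟩, |11⟩).
S = [[1, 0], [0, i]].
With a = amp(|10⟩) = 0.0273 and b = amp(|11⟩) = 0.1705:
new amp(|10⟩) = (1)·a = 0.0273
new amp(|11⟩) = (i)·b = 0.1705i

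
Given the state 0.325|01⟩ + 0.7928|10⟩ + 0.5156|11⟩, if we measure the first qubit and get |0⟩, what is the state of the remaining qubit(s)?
|1⟩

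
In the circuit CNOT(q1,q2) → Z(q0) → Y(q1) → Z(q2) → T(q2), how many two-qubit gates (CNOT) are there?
1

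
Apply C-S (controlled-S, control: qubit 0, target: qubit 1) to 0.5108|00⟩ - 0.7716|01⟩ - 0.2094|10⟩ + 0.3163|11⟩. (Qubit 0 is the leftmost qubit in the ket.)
0.5108|00⟩ - 0.7716|01⟩ - 0.2094|10⟩ + 0.3163i|11⟩

C-S leaves the control-|0⟩ kets |00⟩, |01⟩ unchanged and applies S to qubit 1 on the control-|1⟩ pair (|10⟩, |11⟩).
S = [[1, 0], [0, i]].
With a = amp(|10⟩) = -0.2094 and b = amp(|11⟩) = 0.3163:
new amp(|10⟩) = (1)·a = -0.2094
new amp(|11⟩) = (i)·b = 0.3163i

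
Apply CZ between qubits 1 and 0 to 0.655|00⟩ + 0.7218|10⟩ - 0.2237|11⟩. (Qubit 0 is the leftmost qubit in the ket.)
0.655|00⟩ + 0.7218|10⟩ + 0.2237|11⟩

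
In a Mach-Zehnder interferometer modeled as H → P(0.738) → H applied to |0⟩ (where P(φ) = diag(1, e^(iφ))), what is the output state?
(0.8699 + 0.3364i)|0⟩ + (0.1301 - 0.3364i)|1⟩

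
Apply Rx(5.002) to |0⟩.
-0.8017|0⟩ - 0.5977i|1⟩

Rx(5.002) = [[cos(θ/2), −i·sin(θ/2)], [−i·sin(θ/2), cos(θ/2)]]; θ = 5.002, cos(θ/2) ≈ -0.801742, sin(θ/2) ≈ 0.597671.
With a = amp(|0⟩) = 1 and b = amp(|1⟩) = 0:
new amp(|0⟩) = (-0.801742)·a + (-0.597671i)·b = -0.8017
new amp(|1⟩) = (-0.597671i)·a + (-0.801742)·b = -0.5977i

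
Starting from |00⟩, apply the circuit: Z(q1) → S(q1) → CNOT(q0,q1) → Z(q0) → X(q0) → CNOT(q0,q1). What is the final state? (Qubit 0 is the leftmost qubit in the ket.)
|11⟩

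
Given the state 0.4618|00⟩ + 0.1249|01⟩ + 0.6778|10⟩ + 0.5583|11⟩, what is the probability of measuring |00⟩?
0.2133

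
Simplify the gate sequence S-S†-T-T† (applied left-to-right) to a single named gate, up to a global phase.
I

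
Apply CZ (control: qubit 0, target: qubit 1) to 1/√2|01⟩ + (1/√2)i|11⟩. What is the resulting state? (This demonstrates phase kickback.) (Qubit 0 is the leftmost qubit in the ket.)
1/√2|01⟩ - (1/√2)i|11⟩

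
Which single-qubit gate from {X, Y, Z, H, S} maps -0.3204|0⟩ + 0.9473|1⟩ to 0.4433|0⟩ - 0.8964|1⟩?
H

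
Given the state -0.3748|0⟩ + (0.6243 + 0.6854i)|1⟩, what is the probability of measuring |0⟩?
0.1405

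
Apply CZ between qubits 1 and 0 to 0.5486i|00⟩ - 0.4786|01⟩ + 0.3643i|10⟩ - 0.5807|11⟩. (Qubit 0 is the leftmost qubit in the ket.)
0.5486i|00⟩ - 0.4786|01⟩ + 0.3643i|10⟩ + 0.5807|11⟩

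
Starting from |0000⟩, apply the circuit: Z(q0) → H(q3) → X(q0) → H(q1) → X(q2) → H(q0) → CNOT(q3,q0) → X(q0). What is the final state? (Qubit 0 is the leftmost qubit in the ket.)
-1/√8|0010⟩ + 1/√8|0011⟩ - 1/√8|0110⟩ + 1/√8|0111⟩ + 1/√8|1010⟩ - 1/√8|1011⟩ + 1/√8|1110⟩ - 1/√8|1111⟩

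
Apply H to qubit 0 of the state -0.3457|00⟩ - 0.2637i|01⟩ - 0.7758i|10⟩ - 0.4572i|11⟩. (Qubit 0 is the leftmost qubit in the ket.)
(-0.2444 - 0.5486i)|00⟩ - 0.5098i|01⟩ + (-0.2444 + 0.5486i)|10⟩ + 0.1368i|11⟩

H on qubit 0 mixes each pair of kets that differ only in qubit 0: amplitudes (a, b) of (|…0…⟩, |…1…⟩) become ((a + b)/√2, (a − b)/√2). Kets absent from the input have amplitude 0.
(|00⟩, |10⟩): (a, b) = (-0.3457, -0.7758i) → ((-0.2444 - 0.5486i), (-0.2444 + 0.5486i))
(|01⟩, |11⟩): (a, b) = (-0.2637i, -0.4572i) → (-0.5098i, 0.1368i)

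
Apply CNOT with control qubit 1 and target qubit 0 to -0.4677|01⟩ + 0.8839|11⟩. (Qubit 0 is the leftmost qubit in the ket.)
0.8839|01⟩ - 0.4677|11⟩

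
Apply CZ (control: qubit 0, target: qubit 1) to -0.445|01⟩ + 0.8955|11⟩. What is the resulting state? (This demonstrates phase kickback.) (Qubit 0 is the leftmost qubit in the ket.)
-0.445|01⟩ - 0.8955|11⟩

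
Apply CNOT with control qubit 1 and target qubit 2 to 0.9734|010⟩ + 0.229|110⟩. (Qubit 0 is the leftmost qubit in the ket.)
0.9734|011⟩ + 0.229|111⟩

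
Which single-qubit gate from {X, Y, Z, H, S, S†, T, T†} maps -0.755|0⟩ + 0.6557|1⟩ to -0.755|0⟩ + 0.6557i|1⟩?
S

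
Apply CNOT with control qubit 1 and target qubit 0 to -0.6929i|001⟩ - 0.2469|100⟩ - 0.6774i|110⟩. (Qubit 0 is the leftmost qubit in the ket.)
-0.6929i|001⟩ - 0.6774i|010⟩ - 0.2469|100⟩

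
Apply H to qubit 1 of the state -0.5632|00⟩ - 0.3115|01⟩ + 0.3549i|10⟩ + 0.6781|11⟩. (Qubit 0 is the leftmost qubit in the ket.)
-0.6185|00⟩ - 0.178|01⟩ + (0.4795 + 0.251i)|10⟩ + (-0.4795 + 0.251i)|11⟩

H on qubit 1 mixes each pair of kets that differ only in qubit 1: amplitudes (a, b) of (|…0…⟩, |…1…⟩) become ((a + b)/√2, (a − b)/√2). Kets absent from the input have amplitude 0.
(|00⟩, |01⟩): (a, b) = (-0.5632, -0.3115) → (-0.6185, -0.178)
(|10⟩, |11⟩): (a, b) = (0.3549i, 0.6781) → ((0.4795 + 0.251i), (-0.4795 + 0.251i))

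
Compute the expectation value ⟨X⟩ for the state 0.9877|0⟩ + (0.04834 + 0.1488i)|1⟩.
0.09549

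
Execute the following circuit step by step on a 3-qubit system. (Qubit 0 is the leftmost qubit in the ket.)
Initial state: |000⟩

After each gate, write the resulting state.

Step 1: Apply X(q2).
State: |001⟩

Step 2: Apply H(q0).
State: 1/√2|001⟩ + 1/√2|101⟩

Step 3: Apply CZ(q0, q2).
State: 1/√2|001⟩ - 1/√2|101⟩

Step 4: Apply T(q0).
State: 1/√2|001⟩ + (-1/2 - (1/2)i)|101⟩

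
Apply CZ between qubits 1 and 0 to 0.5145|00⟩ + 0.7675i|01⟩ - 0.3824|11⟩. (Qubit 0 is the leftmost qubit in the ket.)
0.5145|00⟩ + 0.7675i|01⟩ + 0.3824|11⟩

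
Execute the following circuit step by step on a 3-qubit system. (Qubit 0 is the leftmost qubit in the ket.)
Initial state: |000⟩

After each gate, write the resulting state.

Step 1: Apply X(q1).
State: |010⟩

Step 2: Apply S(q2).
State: |010⟩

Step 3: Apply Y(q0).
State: i|110⟩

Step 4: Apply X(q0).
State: i|010⟩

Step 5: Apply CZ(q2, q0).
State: i|010⟩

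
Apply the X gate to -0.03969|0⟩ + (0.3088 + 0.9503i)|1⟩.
(0.3088 + 0.9503i)|0⟩ - 0.03969|1⟩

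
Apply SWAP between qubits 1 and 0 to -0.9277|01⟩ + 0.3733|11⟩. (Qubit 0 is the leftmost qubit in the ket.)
-0.9277|10⟩ + 0.3733|11⟩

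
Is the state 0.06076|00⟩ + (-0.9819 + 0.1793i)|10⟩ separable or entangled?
Separable

Writing the state as a|00⟩ + b|01⟩ + c|10⟩ + d|11⟩, it is a product state iff ad − bc = 0.
Here (a, b, c, d) = (0.06076, 0, (-0.9819 + 0.1793i), 0): ad − bc = (0.06076)(0) − (0)(-0.9819 + 0.1793i) = 0, so the state is separable.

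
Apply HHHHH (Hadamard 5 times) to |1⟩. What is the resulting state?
1/√2|0⟩ - 1/√2|1⟩

H² = I, so H^5 = H: a single Hadamard. With (a, b) = (0, 1), H gives ((a + b)/√2, (a − b)/√2) = (1/√2, -1/√2).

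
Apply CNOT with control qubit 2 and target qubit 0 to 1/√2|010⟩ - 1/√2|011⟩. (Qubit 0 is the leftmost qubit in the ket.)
1/√2|010⟩ - 1/√2|111⟩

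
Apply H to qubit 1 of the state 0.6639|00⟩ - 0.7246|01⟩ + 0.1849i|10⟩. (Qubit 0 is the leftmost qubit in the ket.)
-0.04292|00⟩ + 0.9818|01⟩ + 0.1307i|10⟩ + 0.1307i|11⟩

H on qubit 1 mixes each pair of kets that differ only in qubit 1: amplitudes (a, b) of (|…0…⟩, |…1…⟩) become ((a + b)/√2, (a − b)/√2). Kets absent from the input have amplitude 0.
(|00⟩, |01⟩): (a, b) = (0.6639, -0.7246) → (-0.04292, 0.9818)
(|10⟩, |11⟩): (a, b) = (0.1849i, 0) → (0.1307i, 0.1307i)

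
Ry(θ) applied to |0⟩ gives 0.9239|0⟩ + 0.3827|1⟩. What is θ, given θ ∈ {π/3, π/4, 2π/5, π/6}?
π/4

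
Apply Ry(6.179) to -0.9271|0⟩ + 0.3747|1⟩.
0.9063|0⟩ - 0.4225|1⟩

Ry(6.179) = [[cos(θ/2), −sin(θ/2)], [sin(θ/2), cos(θ/2)]]; θ = 6.179, cos(θ/2) ≈ -0.998643, sin(θ/2) ≈ 0.0520691.
With a = amp(|0⟩) = -0.9271 and b = amp(|1⟩) = 0.3747:
new amp(|0⟩) = (-0.998643)·a + (-0.0520691)·b = 0.9063
new amp(|1⟩) = (0.0520691)·a + (-0.998643)·b = -0.4225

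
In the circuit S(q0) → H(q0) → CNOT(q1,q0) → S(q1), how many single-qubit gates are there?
3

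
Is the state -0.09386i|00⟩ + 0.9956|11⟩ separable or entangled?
Entangled

Writing the state as a|00⟩ + b|01⟩ + c|10⟩ + d|11⟩, it is a product state iff ad − bc = 0.
Here (a, b, c, d) = (-0.09386i, 0, 0, 0.9956): ad − bc = (-0.09386i)(0.9956) − (0)(0) = -0.09345i ≠ 0, so the state is entangled.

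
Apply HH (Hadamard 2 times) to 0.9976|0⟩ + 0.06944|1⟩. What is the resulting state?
0.9976|0⟩ + 0.06944|1⟩

H² = I, so an even number of Hadamards cancels: H^2 = I and the state is unchanged.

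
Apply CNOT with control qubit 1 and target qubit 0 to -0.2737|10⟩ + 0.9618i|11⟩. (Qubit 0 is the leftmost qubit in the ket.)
0.9618i|01⟩ - 0.2737|10⟩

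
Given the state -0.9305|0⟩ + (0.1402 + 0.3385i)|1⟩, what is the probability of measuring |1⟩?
0.1342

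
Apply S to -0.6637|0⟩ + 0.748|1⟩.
-0.6637|0⟩ + 0.748i|1⟩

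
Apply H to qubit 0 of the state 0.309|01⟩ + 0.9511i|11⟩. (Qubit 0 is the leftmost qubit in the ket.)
(0.2185 + 0.6725i)|01⟩ + (0.2185 - 0.6725i)|11⟩

H on qubit 0 mixes each pair of kets that differ only in qubit 0: amplitudes (a, b) of (|…0…⟩, |…1…⟩) become ((a + b)/√2, (a − b)/√2). Kets absent from the input have amplitude 0.
(|01⟩, |11⟩): (a, b) = (0.309, 0.9511i) → ((0.2185 + 0.6725i), (0.2185 - 0.6725i))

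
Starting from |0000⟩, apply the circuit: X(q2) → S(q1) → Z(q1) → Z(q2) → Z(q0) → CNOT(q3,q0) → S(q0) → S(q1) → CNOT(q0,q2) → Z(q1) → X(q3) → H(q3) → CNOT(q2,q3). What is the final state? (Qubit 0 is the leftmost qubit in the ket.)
1/√2|0010⟩ - 1/√2|0011⟩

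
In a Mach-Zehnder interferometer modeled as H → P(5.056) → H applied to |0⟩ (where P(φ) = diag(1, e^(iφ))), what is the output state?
(0.6684 - 0.4708i)|0⟩ + (0.3316 + 0.4708i)|1⟩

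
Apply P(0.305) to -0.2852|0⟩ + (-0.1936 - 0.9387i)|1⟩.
-0.2852|0⟩ + (0.09722 - 0.9535i)|1⟩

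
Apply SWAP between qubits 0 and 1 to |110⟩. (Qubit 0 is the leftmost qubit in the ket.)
|110⟩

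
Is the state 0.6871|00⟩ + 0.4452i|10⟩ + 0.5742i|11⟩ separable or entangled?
Entangled

Writing the state as a|00⟩ + b|01⟩ + c|10⟩ + d|11⟩, it is a product state iff ad − bc = 0.
Here (a, b, c, d) = (0.6871, 0, 0.4452i, 0.5742i): ad − bc = (0.6871)(0.5742i) − (0)(0.4452i) = 0.3945i ≠ 0, so the state is entangled.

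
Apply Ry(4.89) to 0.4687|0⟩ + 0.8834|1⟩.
-0.9263|0⟩ - 0.3769|1⟩

Ry(4.89) = [[cos(θ/2), −sin(θ/2)], [sin(θ/2), cos(θ/2)]]; θ = 4.89, cos(θ/2) ≈ -0.767033, sin(θ/2) ≈ 0.641608.
With a = amp(|0⟩) = 0.4687 and b = amp(|1⟩) = 0.8834:
new amp(|0⟩) = (-0.767033)·a + (-0.641608)·b = -0.9263
new amp(|1⟩) = (0.641608)·a + (-0.767033)·b = -0.3769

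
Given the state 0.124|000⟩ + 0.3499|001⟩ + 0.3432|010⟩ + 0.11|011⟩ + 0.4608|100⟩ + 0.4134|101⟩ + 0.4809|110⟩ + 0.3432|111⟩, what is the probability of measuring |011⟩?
0.0121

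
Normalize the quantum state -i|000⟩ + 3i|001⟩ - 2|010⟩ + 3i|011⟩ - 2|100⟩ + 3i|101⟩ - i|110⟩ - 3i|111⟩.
-0.1474i|000⟩ + 0.4423i|001⟩ - 0.2949|010⟩ + 0.4423i|011⟩ - 0.2949|100⟩ + 0.4423i|101⟩ - 0.1474i|110⟩ - 0.4423i|111⟩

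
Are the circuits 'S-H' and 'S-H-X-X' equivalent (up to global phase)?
Yes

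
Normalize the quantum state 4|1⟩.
|1⟩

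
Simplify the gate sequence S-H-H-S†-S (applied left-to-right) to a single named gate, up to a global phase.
S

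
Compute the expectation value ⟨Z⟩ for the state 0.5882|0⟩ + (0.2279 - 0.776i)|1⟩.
-0.3081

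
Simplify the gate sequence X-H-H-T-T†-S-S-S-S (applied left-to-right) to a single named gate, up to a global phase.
X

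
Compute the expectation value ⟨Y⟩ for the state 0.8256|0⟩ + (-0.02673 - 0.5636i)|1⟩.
-0.9306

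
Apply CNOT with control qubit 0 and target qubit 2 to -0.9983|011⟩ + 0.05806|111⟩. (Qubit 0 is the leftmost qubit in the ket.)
-0.9983|011⟩ + 0.05806|110⟩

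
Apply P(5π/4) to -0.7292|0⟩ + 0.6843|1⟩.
-0.7292|0⟩ + (-0.4839 - 0.4839i)|1⟩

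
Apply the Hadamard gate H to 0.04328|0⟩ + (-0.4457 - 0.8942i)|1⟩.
(-0.2846 - 0.6323i)|0⟩ + (0.3458 + 0.6323i)|1⟩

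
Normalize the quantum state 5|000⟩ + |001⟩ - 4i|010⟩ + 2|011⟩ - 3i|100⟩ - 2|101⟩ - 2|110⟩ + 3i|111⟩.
0.5893|000⟩ + 0.1179|001⟩ - 0.4714i|010⟩ + 0.2357|011⟩ - (1/√8)i|100⟩ - 0.2357|101⟩ - 0.2357|110⟩ + (1/√8)i|111⟩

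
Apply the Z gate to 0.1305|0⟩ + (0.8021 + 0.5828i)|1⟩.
0.1305|0⟩ + (-0.8021 - 0.5828i)|1⟩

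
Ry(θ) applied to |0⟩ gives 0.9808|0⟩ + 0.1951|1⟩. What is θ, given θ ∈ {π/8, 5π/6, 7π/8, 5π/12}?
π/8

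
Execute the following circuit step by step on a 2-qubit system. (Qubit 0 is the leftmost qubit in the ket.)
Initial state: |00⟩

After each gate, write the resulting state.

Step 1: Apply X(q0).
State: |10⟩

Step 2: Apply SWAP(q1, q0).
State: |01⟩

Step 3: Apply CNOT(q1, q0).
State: |11⟩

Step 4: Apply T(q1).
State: (1/√2 + (1/√2)i)|11⟩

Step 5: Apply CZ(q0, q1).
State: (-1/√2 - (1/√2)i)|11⟩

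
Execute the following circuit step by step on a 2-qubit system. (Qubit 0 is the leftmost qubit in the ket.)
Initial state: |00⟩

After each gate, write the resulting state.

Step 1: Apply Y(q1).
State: i|01⟩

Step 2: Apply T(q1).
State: (-1/√2 + (1/√2)i)|01⟩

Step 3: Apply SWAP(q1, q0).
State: (-1/√2 + (1/√2)i)|10⟩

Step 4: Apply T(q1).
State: (-1/√2 + (1/√2)i)|10⟩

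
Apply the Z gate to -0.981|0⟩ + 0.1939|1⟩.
-0.981|0⟩ - 0.1939|1⟩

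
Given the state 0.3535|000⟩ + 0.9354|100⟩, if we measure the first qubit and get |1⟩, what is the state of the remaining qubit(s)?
|00⟩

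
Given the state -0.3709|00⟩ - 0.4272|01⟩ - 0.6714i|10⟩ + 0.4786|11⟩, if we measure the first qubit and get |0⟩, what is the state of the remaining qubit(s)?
-0.6556|0⟩ - 0.7551|1⟩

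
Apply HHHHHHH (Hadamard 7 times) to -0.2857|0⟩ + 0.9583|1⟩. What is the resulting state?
0.4756|0⟩ - 0.8796|1⟩

H² = I, so H^7 = H: a single Hadamard. With (a, b) = (-0.2857, 0.9583), H gives ((a + b)/√2, (a − b)/√2) = (0.4756, -0.8796).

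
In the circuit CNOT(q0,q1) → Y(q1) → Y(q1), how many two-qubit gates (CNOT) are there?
1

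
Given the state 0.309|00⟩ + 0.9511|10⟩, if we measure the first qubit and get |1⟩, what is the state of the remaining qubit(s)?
|0⟩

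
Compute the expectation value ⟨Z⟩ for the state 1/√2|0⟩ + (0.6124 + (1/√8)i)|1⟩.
-0.00003376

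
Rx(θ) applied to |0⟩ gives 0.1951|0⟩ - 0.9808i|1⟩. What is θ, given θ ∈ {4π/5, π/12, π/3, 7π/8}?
7π/8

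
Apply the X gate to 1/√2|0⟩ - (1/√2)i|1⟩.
-(1/√2)i|0⟩ + 1/√2|1⟩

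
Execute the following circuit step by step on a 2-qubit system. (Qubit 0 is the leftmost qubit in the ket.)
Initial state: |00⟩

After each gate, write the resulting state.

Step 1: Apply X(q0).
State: |10⟩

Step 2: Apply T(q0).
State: (1/√2 + (1/√2)i)|10⟩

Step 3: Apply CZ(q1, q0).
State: (1/√2 + (1/√2)i)|10⟩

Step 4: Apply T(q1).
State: (1/√2 + (1/√2)i)|10⟩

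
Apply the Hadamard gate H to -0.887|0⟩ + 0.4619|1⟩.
-0.3006|0⟩ - 0.9538|1⟩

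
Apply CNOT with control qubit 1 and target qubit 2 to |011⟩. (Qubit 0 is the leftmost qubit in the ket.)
|010⟩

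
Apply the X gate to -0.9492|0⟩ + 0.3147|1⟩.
0.3147|0⟩ - 0.9492|1⟩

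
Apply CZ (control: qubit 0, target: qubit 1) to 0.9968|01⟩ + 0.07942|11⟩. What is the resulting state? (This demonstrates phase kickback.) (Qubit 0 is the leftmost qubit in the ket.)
0.9968|01⟩ - 0.07942|11⟩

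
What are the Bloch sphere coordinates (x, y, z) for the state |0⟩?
(0, 0, 1)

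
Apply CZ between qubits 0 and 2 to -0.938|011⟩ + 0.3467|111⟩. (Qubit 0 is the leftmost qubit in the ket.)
-0.938|011⟩ - 0.3467|111⟩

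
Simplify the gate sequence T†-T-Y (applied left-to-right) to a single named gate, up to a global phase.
Y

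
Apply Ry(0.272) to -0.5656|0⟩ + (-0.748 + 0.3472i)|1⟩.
(-0.459 - 0.04707i)|0⟩ + (-0.8178 + 0.344i)|1⟩

Ry(0.272) = [[cos(θ/2), −sin(θ/2)], [sin(θ/2), cos(θ/2)]]; θ = 0.272, cos(θ/2) ≈ 0.990766, sin(θ/2) ≈ 0.135581.
With a = amp(|0⟩) = -0.5656 and b = amp(|1⟩) = (-0.748 + 0.3472i):
new amp(|0⟩) = (0.990766)·a + (-0.135581)·b = (-0.459 - 0.04707i)
new amp(|1⟩) = (0.135581)·a + (0.990766)·b = (-0.8178 + 0.344i)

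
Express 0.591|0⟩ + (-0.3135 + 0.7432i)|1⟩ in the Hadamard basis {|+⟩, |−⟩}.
(0.1962 + 0.5255i)|+⟩ + (0.6396 - 0.5255i)|−⟩

With |ψ⟩ = α|0⟩ + β|1⟩, the Hadamard-basis coefficients are ⟨+|ψ⟩ = (α + β)/√2 and ⟨−|ψ⟩ = (α − β)/√2.
Here α = 0.591, β = (-0.3135 + 0.7432i): (α + β)/√2 = (0.1962 + 0.5255i), (α − β)/√2 = (0.6396 - 0.5255i).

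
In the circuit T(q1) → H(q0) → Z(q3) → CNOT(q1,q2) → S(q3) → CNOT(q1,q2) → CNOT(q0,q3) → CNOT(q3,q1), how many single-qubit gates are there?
4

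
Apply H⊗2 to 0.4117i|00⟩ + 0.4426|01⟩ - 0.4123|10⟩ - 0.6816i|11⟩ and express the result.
(0.01515 - 0.135i)|00⟩ + (-0.4275 + 0.5467i)|01⟩ + (0.4275 + 0.5467i)|10⟩ + (-0.01515 - 0.135i)|11⟩

H⊗2 gives amp(|y⟩) = (1/2) Σ_x (−1)^(x·y) amp(|x⟩), where x·y is the number of positions in which both x and y have a 1.
|00⟩: (0.4117i + 0.4426 - 0.4123 - 0.6816i)/2 = (0.01515 - 0.135i)
|01⟩: (0.4117i - 0.4426 - 0.4123 + 0.6816i)/2 = (-0.4275 + 0.5467i)
|10⟩: (0.4117i + 0.4426 + 0.4123 + 0.6816i)/2 = (0.4275 + 0.5467i)
|11⟩: (0.4117i - 0.4426 + 0.4123 - 0.6816i)/2 = (-0.01515 - 0.135i)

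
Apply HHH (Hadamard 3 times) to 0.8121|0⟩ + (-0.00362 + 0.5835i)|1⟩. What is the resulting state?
(0.5717 + 0.4126i)|0⟩ + (0.5768 - 0.4126i)|1⟩

H² = I, so H^3 = H: a single Hadamard. With (a, b) = (0.8121, (-0.00362 + 0.5835i)), H gives ((a + b)/√2, (a − b)/√2) = ((0.5717 + 0.4126i), (0.5768 - 0.4126i)).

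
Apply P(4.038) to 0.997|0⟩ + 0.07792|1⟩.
0.997|0⟩ + (-0.04865 - 0.06086i)|1⟩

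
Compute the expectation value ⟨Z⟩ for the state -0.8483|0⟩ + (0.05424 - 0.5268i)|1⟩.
0.4392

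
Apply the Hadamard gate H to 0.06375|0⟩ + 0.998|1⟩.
0.7508|0⟩ - 0.6606|1⟩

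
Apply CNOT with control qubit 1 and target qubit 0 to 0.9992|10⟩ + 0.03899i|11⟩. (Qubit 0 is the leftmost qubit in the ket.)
0.03899i|01⟩ + 0.9992|10⟩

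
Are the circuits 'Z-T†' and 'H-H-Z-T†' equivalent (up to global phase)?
Yes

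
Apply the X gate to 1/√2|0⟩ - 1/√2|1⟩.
-1/√2|0⟩ + 1/√2|1⟩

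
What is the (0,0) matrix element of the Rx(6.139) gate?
-0.9974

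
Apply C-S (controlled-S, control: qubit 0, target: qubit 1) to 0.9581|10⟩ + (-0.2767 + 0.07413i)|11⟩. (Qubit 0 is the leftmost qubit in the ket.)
0.9581|10⟩ + (-0.07413 - 0.2767i)|11⟩

C-S leaves the control-|0⟩ kets |00⟩, |01⟩ unchanged and applies S to qubit 1 on the control-|1⟩ pair (|10⟩, |11⟩).
S = [[1, 0], [0, i]].
With a = amp(|10⟩) = 0.9581 and b = amp(|11⟩) = (-0.2767 + 0.07413i):
new amp(|10⟩) = (1)·a = 0.9581
new amp(|11⟩) = (i)·b = (-0.07413 - 0.2767i)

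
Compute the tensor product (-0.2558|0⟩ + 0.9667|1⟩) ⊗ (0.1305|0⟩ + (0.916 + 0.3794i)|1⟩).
-0.03338|00⟩ + (-0.2343 - 0.09705i)|01⟩ + 0.1262|10⟩ + (0.8855 + 0.3668i)|11⟩

amp(|b₁b₂…⟩) = product of the factor amplitudes for bits b₁, b₂, …; only kets whose every factor amplitude is nonzero survive.
|00⟩: (-0.2558)(0.1305) = -0.03338
|01⟩: (-0.2558)(0.916 + 0.3794i) = (-0.2343 - 0.09705i)
|10⟩: (0.9667)(0.1305) = 0.1262
|11⟩: (0.9667)(0.916 + 0.3794i) = (0.8855 + 0.3668i)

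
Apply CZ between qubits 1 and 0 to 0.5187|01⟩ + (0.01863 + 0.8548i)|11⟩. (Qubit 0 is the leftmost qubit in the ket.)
0.5187|01⟩ + (-0.01863 - 0.8548i)|11⟩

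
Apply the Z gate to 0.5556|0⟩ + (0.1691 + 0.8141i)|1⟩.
0.5556|0⟩ + (-0.1691 - 0.8141i)|1⟩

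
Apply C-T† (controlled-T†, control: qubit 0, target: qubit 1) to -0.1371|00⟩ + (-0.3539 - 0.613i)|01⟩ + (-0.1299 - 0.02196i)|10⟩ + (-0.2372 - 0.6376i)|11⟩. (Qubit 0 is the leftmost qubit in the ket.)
-0.1371|00⟩ + (-0.3539 - 0.613i)|01⟩ + (-0.1299 - 0.02196i)|10⟩ + (-0.6186 - 0.2831i)|11⟩

C-T† leaves the control-|0⟩ kets |00⟩, |01⟩ unchanged and applies T† to qubit 1 on the control-|1⟩ pair (|10⟩, |11⟩).
T† = [[1, 0], [0, (1/√2 - (1/√2)i)]].
With a = amp(|10⟩) = (-0.1299 - 0.02196i) and b = amp(|11⟩) = (-0.2372 - 0.6376i):
new amp(|10⟩) = (1)·a = (-0.1299 - 0.02196i)
new amp(|11⟩) = (1/√2 - (1/√2)i)·b = (-0.6186 - 0.2831i)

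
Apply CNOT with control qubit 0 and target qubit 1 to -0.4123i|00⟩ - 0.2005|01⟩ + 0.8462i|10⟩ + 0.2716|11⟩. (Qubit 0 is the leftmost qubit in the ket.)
-0.4123i|00⟩ - 0.2005|01⟩ + 0.2716|10⟩ + 0.8462i|11⟩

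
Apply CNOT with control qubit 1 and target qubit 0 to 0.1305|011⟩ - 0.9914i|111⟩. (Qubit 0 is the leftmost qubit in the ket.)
-0.9914i|011⟩ + 0.1305|111⟩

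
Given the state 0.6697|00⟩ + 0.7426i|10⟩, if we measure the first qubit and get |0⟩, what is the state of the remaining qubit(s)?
|0⟩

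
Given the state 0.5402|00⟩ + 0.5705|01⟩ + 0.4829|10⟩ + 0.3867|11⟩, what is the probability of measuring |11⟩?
0.1495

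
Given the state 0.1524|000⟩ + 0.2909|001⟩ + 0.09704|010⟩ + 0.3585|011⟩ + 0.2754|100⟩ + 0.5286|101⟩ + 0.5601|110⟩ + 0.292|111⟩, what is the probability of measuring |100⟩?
0.07585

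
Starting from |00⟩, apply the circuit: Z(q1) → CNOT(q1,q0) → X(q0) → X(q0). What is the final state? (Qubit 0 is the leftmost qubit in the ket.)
|00⟩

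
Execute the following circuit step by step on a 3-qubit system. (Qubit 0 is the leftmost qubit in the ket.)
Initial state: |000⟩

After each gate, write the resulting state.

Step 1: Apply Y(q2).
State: i|001⟩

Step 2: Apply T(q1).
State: i|001⟩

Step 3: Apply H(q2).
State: (1/√2)i|000⟩ - (1/√2)i|001⟩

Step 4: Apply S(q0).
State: (1/√2)i|000⟩ - (1/√2)i|001⟩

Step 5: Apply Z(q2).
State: (1/√2)i|000⟩ + (1/√2)i|001⟩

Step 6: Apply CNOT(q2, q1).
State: (1/√2)i|000⟩ + (1/√2)i|011⟩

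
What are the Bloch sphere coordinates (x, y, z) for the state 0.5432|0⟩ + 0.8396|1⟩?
(0.9121, 0, -0.4099)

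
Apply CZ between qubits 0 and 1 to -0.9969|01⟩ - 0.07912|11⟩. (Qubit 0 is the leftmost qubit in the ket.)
-0.9969|01⟩ + 0.07912|11⟩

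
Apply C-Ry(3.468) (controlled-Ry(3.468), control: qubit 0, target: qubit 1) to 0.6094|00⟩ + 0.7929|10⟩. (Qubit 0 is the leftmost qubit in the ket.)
0.6094|00⟩ - 0.1288|10⟩ + 0.7824|11⟩

C-Ry(3.468) leaves the control-|0⟩ kets |00⟩, |01⟩ unchanged and applies Ry(3.468) to qubit 1 on the control-|1⟩ pair (|10⟩, |11⟩).
Ry(3.468) = [[cos(θ/2), −sin(θ/2)], [sin(θ/2), cos(θ/2)]]; θ = 3.468, cos(θ/2) ≈ -0.16248, sin(θ/2) ≈ 0.986712.
With a = amp(|10⟩) = 0.7929 and b = amp(|11⟩) = 0:
new amp(|10⟩) = (-0.16248)·a + (-0.986712)·b = -0.1288
new amp(|11⟩) = (0.986712)·a + (-0.16248)·b = 0.7824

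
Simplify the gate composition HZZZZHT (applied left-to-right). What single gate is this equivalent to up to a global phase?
T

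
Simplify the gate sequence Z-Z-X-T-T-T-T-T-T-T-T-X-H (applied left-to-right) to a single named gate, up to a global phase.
H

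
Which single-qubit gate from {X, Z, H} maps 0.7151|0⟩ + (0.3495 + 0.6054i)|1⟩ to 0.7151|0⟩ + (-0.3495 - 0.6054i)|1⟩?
Z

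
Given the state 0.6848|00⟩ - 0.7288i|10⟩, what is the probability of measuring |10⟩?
0.5311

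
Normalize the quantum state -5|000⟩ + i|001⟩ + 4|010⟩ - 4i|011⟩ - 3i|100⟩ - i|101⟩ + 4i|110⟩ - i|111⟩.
-0.5423|000⟩ + 0.1085i|001⟩ + 0.4339|010⟩ - 0.4339i|011⟩ - 0.3254i|100⟩ - 0.1085i|101⟩ + 0.4339i|110⟩ - 0.1085i|111⟩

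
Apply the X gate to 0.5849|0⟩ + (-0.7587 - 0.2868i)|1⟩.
(-0.7587 - 0.2868i)|0⟩ + 0.5849|1⟩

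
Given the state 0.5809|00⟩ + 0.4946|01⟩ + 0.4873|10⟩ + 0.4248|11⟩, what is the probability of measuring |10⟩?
0.2375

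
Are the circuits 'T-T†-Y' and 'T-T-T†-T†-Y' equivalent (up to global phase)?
Yes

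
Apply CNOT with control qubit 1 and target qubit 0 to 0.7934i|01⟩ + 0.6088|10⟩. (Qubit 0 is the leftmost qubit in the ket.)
0.6088|10⟩ + 0.7934i|11⟩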